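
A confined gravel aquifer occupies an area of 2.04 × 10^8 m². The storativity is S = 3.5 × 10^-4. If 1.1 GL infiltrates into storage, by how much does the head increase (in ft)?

ΔV = 1.1 GL = 1.1 × 10^6 m³
Δh = ΔV / (S × A) = 1.1 × 10^6 m³ / (3.5 × 10^-4 × 2.04 × 10^8 m²) = 15.41 m
Δh = 15.41 m = 50.55 ft

Δh ≈ 50.5 ft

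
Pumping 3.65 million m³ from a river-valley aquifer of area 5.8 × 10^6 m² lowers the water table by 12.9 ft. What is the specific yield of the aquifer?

Δh = 12.9 ft = 3.932 m
ΔV = 3.65 million m³ = 3.65 × 10^6 m³
Sy = ΔV / (A × Δh) = 3.65 × 10^6 m³ / (5.8 × 10^6 m² × 3.932 m) = 0.1601

Sy ≈ 0.16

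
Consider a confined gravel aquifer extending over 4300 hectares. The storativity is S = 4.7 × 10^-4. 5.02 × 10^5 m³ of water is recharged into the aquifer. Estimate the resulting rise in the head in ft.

Δh ≈ 81.5 ft

A = 4300 hectares = 4.3 × 10^7 m²
Δh = ΔV / (S × A) = 5.02 × 10^5 m³ / (4.7 × 10^-4 × 4.3 × 10^7 m²) = 24.84 m
Δh = 24.84 m = 81.49 ft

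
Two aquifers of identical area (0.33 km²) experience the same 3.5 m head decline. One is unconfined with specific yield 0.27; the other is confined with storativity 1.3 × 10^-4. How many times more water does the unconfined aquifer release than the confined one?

A = 0.33 km² = 3.3 × 10^5 m²
Unconfined: ΔV_u = Sy × A × Δh = 0.27 × 3.3 × 10^5 × 3.5 = 3.119 × 10^5 m³
Confined: ΔV_c = S × A × Δh = 1.3 × 10^-4 × 3.3 × 10^5 × 3.5 = 150.2 m³
Ratio = ΔV_u / ΔV_c = Sy / S = 0.27 / 1.3 × 10^-4 = 2077

ΔV_u / ΔV_c ≈ 2080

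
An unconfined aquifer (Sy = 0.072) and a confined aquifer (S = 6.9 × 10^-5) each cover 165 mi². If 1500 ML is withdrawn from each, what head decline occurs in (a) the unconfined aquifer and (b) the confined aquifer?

A = 165 mi² = 4.273 × 10^8 m²
ΔV = 1500 ML = 1.5 × 10^6 m³
Unconfined: Δh_u = ΔV/(Sy·A) = 1.5 × 10^6/(0.072 × 4.273 × 10^8) = 0.04875 m
Confined: Δh_c = ΔV/(S·A) = 1.5 × 10^6/(6.9 × 10^-5 × 4.273 × 10^8) = 50.87 m

Δh_u ≈ 0.0488 m; Δh_c ≈ 50.9 m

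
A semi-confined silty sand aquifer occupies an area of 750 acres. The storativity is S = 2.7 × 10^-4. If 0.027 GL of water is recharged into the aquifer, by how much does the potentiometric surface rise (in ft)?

A = 750 acres = 3.035 × 10^6 m²
ΔV = 0.027 GL = 27000 m³
Δh = ΔV / (S × A) = 27000 m³ / (2.7 × 10^-4 × 3.035 × 10^6 m²) = 32.95 m
Δh = 32.95 m = 108.1 ft

Δh ≈ 108 ft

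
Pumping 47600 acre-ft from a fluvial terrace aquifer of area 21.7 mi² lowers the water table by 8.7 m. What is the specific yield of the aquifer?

Sy ≈ 0.12

A = 21.7 mi² = 5.62 × 10^7 m²
ΔV = 47600 acre-ft = 5.871 × 10^7 m³
Sy = ΔV / (A × Δh) = 5.871 × 10^7 m³ / (5.62 × 10^7 m² × 8.7 m) = 0.1201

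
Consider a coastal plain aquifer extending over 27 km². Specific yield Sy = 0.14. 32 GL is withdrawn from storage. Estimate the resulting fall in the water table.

A = 27 km² = 2.7 × 10^7 m²
ΔV = 32 GL = 3.2 × 10^7 m³
Δh = ΔV / (Sy × A) = 3.2 × 10^7 m³ / (0.14 × 2.7 × 10^7 m²) = 8.466 m

Δh ≈ 8.47 m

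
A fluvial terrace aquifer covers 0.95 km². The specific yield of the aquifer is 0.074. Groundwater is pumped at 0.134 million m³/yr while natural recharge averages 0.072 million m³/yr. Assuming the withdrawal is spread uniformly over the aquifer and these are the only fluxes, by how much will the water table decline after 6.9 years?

Δh ≈ 6.09 m

A = 0.95 km² = 9.5 × 10^5 m²
Net abstraction = 0.134 − 0.072 = 0.062 million m³/yr
Q_net = 0.062 million m³/yr = 169.9 m³/d
t = 6.9 years = 2518 d
ΔV = Q × t = 169.9 m³/d × 2518 d = 4.278 × 10^5 m³
Δh = ΔV / (Sy × A) = 4.278 × 10^5 / (0.074 × 9.5 × 10^5) = 6.085 m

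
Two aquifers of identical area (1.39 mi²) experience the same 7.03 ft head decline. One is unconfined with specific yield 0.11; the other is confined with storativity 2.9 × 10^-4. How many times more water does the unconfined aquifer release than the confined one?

ΔV_u / ΔV_c ≈ 379

A = 1.39 mi² = 3.6 × 10^6 m²
Δh = 7.03 ft = 2.143 m
Unconfined: ΔV_u = Sy × A × Δh = 0.11 × 3.6 × 10^6 × 2.143 = 8.485 × 10^5 m³
Confined: ΔV_c = S × A × Δh = 2.9 × 10^-4 × 3.6 × 10^6 × 2.143 = 2237 m³
Ratio = ΔV_u / ΔV_c = Sy / S = 0.11 / 2.9 × 10^-4 = 379.3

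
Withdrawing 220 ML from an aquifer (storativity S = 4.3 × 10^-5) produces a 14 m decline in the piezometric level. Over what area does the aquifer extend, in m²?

A ≈ 3.65 × 10^8 m²

ΔV = 220 ML = 2.2 × 10^5 m³
A = ΔV / (S × Δh) = 2.2 × 10^5 / (4.3 × 10^-5 × 14) = 3.654 × 10^8 m²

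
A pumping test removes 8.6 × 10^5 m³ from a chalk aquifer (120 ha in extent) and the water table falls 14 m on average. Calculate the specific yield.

A = 120 ha = 1.2 × 10^6 m²
Sy = ΔV / (A × Δh) = 8.6 × 10^5 m³ / (1.2 × 10^6 m² × 14 m) = 0.05119

Sy ≈ 0.051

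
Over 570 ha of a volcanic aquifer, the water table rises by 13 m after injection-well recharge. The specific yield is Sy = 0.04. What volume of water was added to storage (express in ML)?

ΔV ≈ 2960 ML

A = 570 ha = 5.7 × 10^6 m²
ΔV = Sy × A × Δh = 0.04 × 5.7 × 10^6 m² × 13 m = 2.964 × 10^6 m³
ΔV = 2.964 × 10^6 m³ = 2964 ML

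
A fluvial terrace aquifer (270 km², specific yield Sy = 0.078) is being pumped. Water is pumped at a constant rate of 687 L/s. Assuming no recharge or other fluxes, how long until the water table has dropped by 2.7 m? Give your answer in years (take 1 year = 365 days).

t ≈ 2.62 years

A = 270 km² = 2.7 × 10^8 m²
ΔV = Sy × A × Δh = 0.078 × 2.7 × 10^8 × 2.7 = 5.686 × 10^7 m³
Q = 687 L/s = 59360 m³/d
t = ΔV / Q = 5.686 × 10^7 m³ / 59360 m³/d = 958 d
t = 958 d ≈ 2.625 years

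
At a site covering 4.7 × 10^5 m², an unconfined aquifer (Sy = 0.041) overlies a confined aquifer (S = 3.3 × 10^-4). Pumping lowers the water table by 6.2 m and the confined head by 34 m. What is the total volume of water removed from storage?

ΔV ≈ 1.25 × 10^5 m³

Unconfined: ΔV_u = Sy × A × Δh_u = 0.041 × 4.7 × 10^5 × 6.2 = 1.195 × 10^5 m³
Confined: ΔV_c = S × A × Δh_c = 3.3 × 10^-4 × 4.7 × 10^5 × 34 = 5273 m³
Total ΔV = 1.195 × 10^5 + 5273 = 1.247 × 10^5 m³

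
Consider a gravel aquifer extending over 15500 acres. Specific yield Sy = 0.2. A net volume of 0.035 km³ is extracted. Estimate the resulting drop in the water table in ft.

Δh ≈ 9.15 ft

A = 15500 acres = 6.273 × 10^7 m²
ΔV = 0.035 km³ = 3.5 × 10^7 m³
Δh = ΔV / (Sy × A) = 3.5 × 10^7 m³ / (0.2 × 6.273 × 10^7 m²) = 2.79 m
Δh = 2.79 m = 9.153 ft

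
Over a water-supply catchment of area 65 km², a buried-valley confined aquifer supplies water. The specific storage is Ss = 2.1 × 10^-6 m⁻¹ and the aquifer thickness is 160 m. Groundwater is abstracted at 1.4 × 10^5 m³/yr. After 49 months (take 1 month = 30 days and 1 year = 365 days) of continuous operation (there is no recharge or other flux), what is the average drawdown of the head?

S = Ss × b = 2.1 × 10^-6 m⁻¹ × 160 m = 3.36 × 10^-4
A = 65 km² = 6.5 × 10^7 m²
Q = 1.4 × 10^5 m³/yr = 383.6 m³/d
t = 49 months = 1470 d
ΔV = Q × t = 383.6 m³/d × 1470 d = 5.638 × 10^5 m³
Δh = ΔV / (S × A) = 5.638 × 10^5 / (3.36 × 10^-4 × 6.5 × 10^7) = 25.82 m

Δh ≈ 25.8 m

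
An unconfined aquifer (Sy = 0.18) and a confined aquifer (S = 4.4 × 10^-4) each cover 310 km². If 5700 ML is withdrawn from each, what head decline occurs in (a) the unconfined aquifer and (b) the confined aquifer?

Δh_u ≈ 0.102 m; Δh_c ≈ 41.8 m

A = 310 km² = 3.1 × 10^8 m²
ΔV = 5700 ML = 5.7 × 10^6 m³
Unconfined: Δh_u = ΔV/(Sy·A) = 5.7 × 10^6/(0.18 × 3.1 × 10^8) = 0.1022 m
Confined: Δh_c = ΔV/(S·A) = 5.7 × 10^6/(4.4 × 10^-4 × 3.1 × 10^8) = 41.79 m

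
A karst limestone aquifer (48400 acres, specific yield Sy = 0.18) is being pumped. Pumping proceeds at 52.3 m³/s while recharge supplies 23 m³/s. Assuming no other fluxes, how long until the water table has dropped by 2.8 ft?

A = 48400 acres = 1.959 × 10^8 m²
Δh = 2.8 ft = 0.8534 m
ΔV = Sy × A × Δh = 0.18 × 1.959 × 10^8 × 0.8534 = 3.009 × 10^7 m³
Net withdrawal = 52.3 − 23 = 29.3 m³/s = 2.532 × 10^6 m³/d
t = ΔV / Q = 3.009 × 10^7 m³ / 2.532 × 10^6 m³/d = 11.89 d

t ≈ 11.9 days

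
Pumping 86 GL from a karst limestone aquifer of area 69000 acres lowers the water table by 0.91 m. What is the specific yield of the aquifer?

A = 69000 acres = 2.792 × 10^8 m²
ΔV = 86 GL = 8.6 × 10^7 m³
Sy = ΔV / (A × Δh) = 8.6 × 10^7 m³ / (2.792 × 10^8 m² × 0.91 m) = 0.3384

Sy ≈ 0.34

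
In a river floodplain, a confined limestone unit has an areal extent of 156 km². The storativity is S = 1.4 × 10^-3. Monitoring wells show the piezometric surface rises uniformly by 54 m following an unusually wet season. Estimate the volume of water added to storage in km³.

ΔV ≈ 0.0118 km³

A = 156 km² = 1.56 × 10^8 m²
ΔV = S × A × Δh = 0.0014 × 1.56 × 10^8 m² × 54 m = 1.179 × 10^7 m³
ΔV = 1.179 × 10^7 m³ = 0.01179 km³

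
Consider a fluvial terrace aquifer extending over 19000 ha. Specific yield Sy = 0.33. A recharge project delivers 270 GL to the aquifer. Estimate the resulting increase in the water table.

A = 19000 ha = 1.9 × 10^8 m²
ΔV = 270 GL = 2.7 × 10^8 m³
Δh = ΔV / (Sy × A) = 2.7 × 10^8 m³ / (0.33 × 1.9 × 10^8 m²) = 4.306 m

Δh ≈ 4.31 m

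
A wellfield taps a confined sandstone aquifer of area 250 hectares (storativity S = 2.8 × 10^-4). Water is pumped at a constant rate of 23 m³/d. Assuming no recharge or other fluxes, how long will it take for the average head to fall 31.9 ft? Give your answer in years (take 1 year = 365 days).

A = 250 hectares = 2.5 × 10^6 m²
Δh = 31.9 ft = 9.723 m
ΔV = S × A × Δh = 2.8 × 10^-4 × 2.5 × 10^6 × 9.723 = 6806 m³
t = ΔV / Q = 6806 m³ / 23 m³/d = 295.9 d
t = 295.9 d ≈ 0.8107 years

t ≈ 0.811 years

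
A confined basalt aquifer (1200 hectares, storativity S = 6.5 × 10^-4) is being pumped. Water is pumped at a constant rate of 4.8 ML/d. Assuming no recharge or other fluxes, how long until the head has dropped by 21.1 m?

t ≈ 34.3 days

A = 1200 hectares = 1.2 × 10^7 m²
ΔV = S × A × Δh = 6.5 × 10^-4 × 1.2 × 10^7 × 21.1 = 1.646 × 10^5 m³
Q = 4.8 ML/d = 4800 m³/d
t = ΔV / Q = 1.646 × 10^5 m³ / 4800 m³/d = 34.29 d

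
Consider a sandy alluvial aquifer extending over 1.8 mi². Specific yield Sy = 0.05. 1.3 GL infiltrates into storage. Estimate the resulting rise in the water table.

Δh ≈ 5.58 m

A = 1.8 mi² = 4.662 × 10^6 m²
ΔV = 1.3 GL = 1.3 × 10^6 m³
Δh = ΔV / (Sy × A) = 1.3 × 10^6 m³ / (0.05 × 4.662 × 10^6 m²) = 5.577 m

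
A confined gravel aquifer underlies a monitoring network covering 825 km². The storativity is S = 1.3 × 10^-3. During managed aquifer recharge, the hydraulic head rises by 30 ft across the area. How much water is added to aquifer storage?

ΔV ≈ 9.81 × 10^6 m³

A = 825 km² = 8.25 × 10^8 m²
Δh = 30 ft = 9.144 m
ΔV = S × A × Δh = 0.0013 × 8.25 × 10^8 m² × 9.144 m = 9.807 × 10^6 m³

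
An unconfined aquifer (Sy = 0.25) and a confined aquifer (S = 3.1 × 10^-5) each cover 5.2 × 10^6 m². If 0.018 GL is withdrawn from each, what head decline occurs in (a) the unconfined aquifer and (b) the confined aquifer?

ΔV = 0.018 GL = 18000 m³
Unconfined: Δh_u = ΔV/(Sy·A) = 18000/(0.25 × 5.2 × 10^6) = 0.01385 m
Confined: Δh_c = ΔV/(S·A) = 18000/(3.1 × 10^-5 × 5.2 × 10^6) = 111.7 m

Δh_u ≈ 0.0138 m; Δh_c ≈ 112 m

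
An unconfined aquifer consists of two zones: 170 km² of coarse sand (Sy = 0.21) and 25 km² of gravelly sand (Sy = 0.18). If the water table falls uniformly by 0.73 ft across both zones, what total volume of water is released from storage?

ΔV ≈ 8.94 × 10^6 m³

A₁ = 170 km² = 1.7 × 10^8 m²; A₂ = 25 km² = 2.5 × 10^7 m²
Δh = 0.73 ft = 0.2225 m
ΔV₁ = 0.21 × 1.7 × 10^8 × 0.2225 = 7.943 × 10^6 m³
ΔV₂ = 0.18 × 2.5 × 10^7 × 0.2225 = 1.001 × 10^6 m³
ΔV = ΔV₁ + ΔV₂ = 8.945 × 10^6 m³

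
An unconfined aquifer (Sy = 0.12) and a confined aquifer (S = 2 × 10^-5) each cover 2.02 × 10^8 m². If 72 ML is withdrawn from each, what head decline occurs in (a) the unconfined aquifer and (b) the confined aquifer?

ΔV = 72 ML = 72000 m³
Unconfined: Δh_u = ΔV/(Sy·A) = 72000/(0.12 × 2.02 × 10^8) = 0.00297 m
Confined: Δh_c = ΔV/(S·A) = 72000/(2 × 10^-5 × 2.02 × 10^8) = 17.82 m

Δh_u ≈ 0.00297 m; Δh_c ≈ 17.8 m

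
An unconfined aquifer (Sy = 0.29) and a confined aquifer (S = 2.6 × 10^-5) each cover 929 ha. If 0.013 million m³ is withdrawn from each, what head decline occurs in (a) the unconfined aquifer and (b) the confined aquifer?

Δh_u ≈ 0.00483 m; Δh_c ≈ 53.8 m

A = 929 ha = 9.29 × 10^6 m²
ΔV = 0.013 million m³ = 13000 m³
Unconfined: Δh_u = ΔV/(Sy·A) = 13000/(0.29 × 9.29 × 10^6) = 0.004825 m
Confined: Δh_c = ΔV/(S·A) = 13000/(2.6 × 10^-5 × 9.29 × 10^6) = 53.82 m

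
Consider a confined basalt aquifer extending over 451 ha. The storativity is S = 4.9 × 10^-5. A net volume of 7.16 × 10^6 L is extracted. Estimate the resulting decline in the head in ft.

A = 451 ha = 4.51 × 10^6 m²
ΔV = 7.16 × 10^6 L = 7160 m³
Δh = ΔV / (S × A) = 7160 m³ / (4.9 × 10^-5 × 4.51 × 10^6 m²) = 32.4 m
Δh = 32.4 m = 106.3 ft

Δh ≈ 106 ft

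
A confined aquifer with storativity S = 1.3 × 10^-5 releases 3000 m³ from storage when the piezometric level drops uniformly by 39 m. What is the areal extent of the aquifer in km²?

A ≈ 5.92 km²

A = ΔV / (S × Δh) = 3000 / (1.3 × 10^-5 × 39) = 5.917 × 10^6 m²
A = 5.917 × 10^6 m² = 5.917 km²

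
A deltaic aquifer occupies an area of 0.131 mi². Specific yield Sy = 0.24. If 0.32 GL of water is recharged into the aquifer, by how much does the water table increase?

A = 0.131 mi² = 3.393 × 10^5 m²
ΔV = 0.32 GL = 3.2 × 10^5 m³
Δh = ΔV / (Sy × A) = 3.2 × 10^5 m³ / (0.24 × 3.393 × 10^5 m²) = 3.93 m

Δh ≈ 3.93 m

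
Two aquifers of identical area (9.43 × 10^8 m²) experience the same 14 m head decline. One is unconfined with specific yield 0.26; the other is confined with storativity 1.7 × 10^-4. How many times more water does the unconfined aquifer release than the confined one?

ΔV_u / ΔV_c ≈ 1530

Unconfined: ΔV_u = Sy × A × Δh = 0.26 × 9.43 × 10^8 × 14 = 3.433 × 10^9 m³
Confined: ΔV_c = S × A × Δh = 1.7 × 10^-4 × 9.43 × 10^8 × 14 = 2.244 × 10^6 m³
Ratio = ΔV_u / ΔV_c = Sy / S = 0.26 / 1.7 × 10^-4 = 1529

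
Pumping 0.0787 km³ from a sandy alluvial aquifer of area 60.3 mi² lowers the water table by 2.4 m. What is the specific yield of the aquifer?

A = 60.3 mi² = 1.562 × 10^8 m²
ΔV = 0.0787 km³ = 7.87 × 10^7 m³
Sy = ΔV / (A × Δh) = 7.87 × 10^7 m³ / (1.562 × 10^8 m² × 2.4 m) = 0.21

Sy ≈ 0.21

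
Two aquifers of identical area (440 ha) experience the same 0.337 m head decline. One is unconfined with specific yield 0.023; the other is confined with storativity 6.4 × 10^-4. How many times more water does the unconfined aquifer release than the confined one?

A = 440 ha = 4.4 × 10^6 m²
Unconfined: ΔV_u = Sy × A × Δh = 0.023 × 4.4 × 10^6 × 0.337 = 34100 m³
Confined: ΔV_c = S × A × Δh = 6.4 × 10^-4 × 4.4 × 10^6 × 0.337 = 949 m³
Ratio = ΔV_u / ΔV_c = Sy / S = 0.023 / 6.4 × 10^-4 = 35.94

ΔV_u / ΔV_c ≈ 35.9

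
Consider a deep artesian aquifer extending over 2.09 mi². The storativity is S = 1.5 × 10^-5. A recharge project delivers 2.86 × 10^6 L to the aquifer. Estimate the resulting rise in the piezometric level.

Δh ≈ 35.2 m

A = 2.09 mi² = 5.413 × 10^6 m²
ΔV = 2.86 × 10^6 L = 2860 m³
Δh = ΔV / (S × A) = 2860 m³ / (1.5 × 10^-5 × 5.413 × 10^6 m²) = 35.22 m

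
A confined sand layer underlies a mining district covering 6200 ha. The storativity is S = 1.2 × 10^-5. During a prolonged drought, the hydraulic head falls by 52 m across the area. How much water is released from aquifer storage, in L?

A = 6200 ha = 6.2 × 10^7 m²
ΔV = S × A × Δh = 1.2 × 10^-5 × 6.2 × 10^7 m² × 52 m = 38690 m³
ΔV = 38690 m³ = 3.869 × 10^7 L

ΔV ≈ 3.87 × 10^7 L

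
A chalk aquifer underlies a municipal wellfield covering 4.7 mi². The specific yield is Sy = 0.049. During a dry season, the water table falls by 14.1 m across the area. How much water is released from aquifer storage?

ΔV ≈ 8.41 × 10^6 m³

A = 4.7 mi² = 1.217 × 10^7 m²
ΔV = Sy × A × Δh = 0.049 × 1.217 × 10^7 m² × 14.1 m = 8.41 × 10^6 m³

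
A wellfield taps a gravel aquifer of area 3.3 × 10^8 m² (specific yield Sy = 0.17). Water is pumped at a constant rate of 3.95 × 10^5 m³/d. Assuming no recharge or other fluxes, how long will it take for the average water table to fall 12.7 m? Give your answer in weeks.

t ≈ 258 weeks

ΔV = Sy × A × Δh = 0.17 × 3.3 × 10^8 × 12.7 = 7.125 × 10^8 m³
t = ΔV / Q = 7.125 × 10^8 m³ / 3.95 × 10^5 m³/d = 1804 d
t = 1804 d ≈ 257.7 weeks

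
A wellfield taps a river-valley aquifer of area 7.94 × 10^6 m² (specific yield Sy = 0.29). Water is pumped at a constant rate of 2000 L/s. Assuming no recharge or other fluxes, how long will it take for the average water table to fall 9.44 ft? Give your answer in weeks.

t ≈ 5.48 weeks

Δh = 9.44 ft = 2.877 m
ΔV = Sy × A × Δh = 0.29 × 7.94 × 10^6 × 2.877 = 6.625 × 10^6 m³
Q = 2000 L/s = 1.728 × 10^5 m³/d
t = ΔV / Q = 6.625 × 10^6 m³ / 1.728 × 10^5 m³/d = 38.34 d
t = 38.34 d ≈ 5.477 weeks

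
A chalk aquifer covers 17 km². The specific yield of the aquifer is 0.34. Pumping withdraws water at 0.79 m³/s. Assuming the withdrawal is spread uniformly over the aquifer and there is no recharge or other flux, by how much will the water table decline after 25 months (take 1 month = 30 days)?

Δh ≈ 8.86 m

A = 17 km² = 1.7 × 10^7 m²
Q = 0.79 m³/s = 68260 m³/d
t = 25 months = 750 d
ΔV = Q × t = 68260 m³/d × 750 d = 5.119 × 10^7 m³
Δh = ΔV / (Sy × A) = 5.119 × 10^7 / (0.34 × 1.7 × 10^7) = 8.857 m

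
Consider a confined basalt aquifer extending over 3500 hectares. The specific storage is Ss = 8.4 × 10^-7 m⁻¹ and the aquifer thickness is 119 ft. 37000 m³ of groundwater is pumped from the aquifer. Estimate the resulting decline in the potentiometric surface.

b = 119 ft = 36.27 m
S = Ss × b = 8.4 × 10^-7 m⁻¹ × 36.27 m = 3.047 × 10^-5
A = 3500 hectares = 3.5 × 10^7 m²
Δh = ΔV / (S × A) = 37000 m³ / (3.047 × 10^-5 × 3.5 × 10^7 m²) = 34.7 m

Δh ≈ 34.7 m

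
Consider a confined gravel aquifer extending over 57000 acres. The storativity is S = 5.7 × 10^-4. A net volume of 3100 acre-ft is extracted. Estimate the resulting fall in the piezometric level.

Δh ≈ 29.1 m

A = 57000 acres = 2.307 × 10^8 m²
ΔV = 3100 acre-ft = 3.824 × 10^6 m³
Δh = ΔV / (S × A) = 3.824 × 10^6 m³ / (5.7 × 10^-4 × 2.307 × 10^8 m²) = 29.08 m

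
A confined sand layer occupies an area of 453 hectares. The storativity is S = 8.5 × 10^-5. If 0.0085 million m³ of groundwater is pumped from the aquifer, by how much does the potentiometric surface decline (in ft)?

A = 453 hectares = 4.53 × 10^6 m²
ΔV = 0.0085 million m³ = 8500 m³
Δh = ΔV / (S × A) = 8500 m³ / (8.5 × 10^-5 × 4.53 × 10^6 m²) = 22.08 m
Δh = 22.08 m = 72.42 ft

Δh ≈ 72.4 ft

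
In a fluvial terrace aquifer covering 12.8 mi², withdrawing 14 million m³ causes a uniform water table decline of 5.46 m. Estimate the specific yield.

Sy ≈ 0.077

A = 12.8 mi² = 3.315 × 10^7 m²
ΔV = 14 million m³ = 1.4 × 10^7 m³
Sy = ΔV / (A × Δh) = 1.4 × 10^7 m³ / (3.315 × 10^7 m² × 5.46 m) = 0.07734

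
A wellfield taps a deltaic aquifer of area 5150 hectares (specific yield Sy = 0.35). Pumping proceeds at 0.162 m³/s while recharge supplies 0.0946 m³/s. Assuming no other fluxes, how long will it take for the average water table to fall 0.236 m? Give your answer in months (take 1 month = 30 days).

A = 5150 hectares = 5.15 × 10^7 m²
ΔV = Sy × A × Δh = 0.35 × 5.15 × 10^7 × 0.236 = 4.254 × 10^6 m³
Net withdrawal = 0.162 − 0.0946 = 0.0674 m³/s = 5823 m³/d
t = ΔV / Q = 4.254 × 10^6 m³ / 5823 m³/d = 730.5 d
t = 730.5 d ≈ 24.35 months

t ≈ 24.3 months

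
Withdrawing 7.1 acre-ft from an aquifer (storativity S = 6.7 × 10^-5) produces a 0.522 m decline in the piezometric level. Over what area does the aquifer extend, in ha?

ΔV = 7.1 acre-ft = 8758 m³
A = ΔV / (S × Δh) = 8758 / (6.7 × 10^-5 × 0.522) = 2.504 × 10^8 m²
A = 2.504 × 10^8 m² = 25040 ha

A ≈ 25000 ha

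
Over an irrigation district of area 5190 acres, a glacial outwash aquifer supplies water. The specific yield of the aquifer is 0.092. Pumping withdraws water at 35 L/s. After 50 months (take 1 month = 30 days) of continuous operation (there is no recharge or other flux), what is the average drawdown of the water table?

A = 5190 acres = 2.1 × 10^7 m²
Q = 35 L/s = 3024 m³/d
t = 50 months = 1500 d
ΔV = Q × t = 3024 m³/d × 1500 d = 4.536 × 10^6 m³
Δh = ΔV / (Sy × A) = 4.536 × 10^6 / (0.092 × 2.1 × 10^7) = 2.347 m

Δh ≈ 2.35 m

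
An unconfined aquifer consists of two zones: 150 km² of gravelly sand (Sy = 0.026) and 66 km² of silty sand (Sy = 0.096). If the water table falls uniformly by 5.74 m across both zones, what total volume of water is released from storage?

A₁ = 150 km² = 1.5 × 10^8 m²; A₂ = 66 km² = 6.6 × 10^7 m²
ΔV₁ = 0.026 × 1.5 × 10^8 × 5.74 = 2.239 × 10^7 m³
ΔV₂ = 0.096 × 6.6 × 10^7 × 5.74 = 3.637 × 10^7 m³
ΔV = ΔV₁ + ΔV₂ = 5.875 × 10^7 m³

ΔV ≈ 5.88 × 10^7 m³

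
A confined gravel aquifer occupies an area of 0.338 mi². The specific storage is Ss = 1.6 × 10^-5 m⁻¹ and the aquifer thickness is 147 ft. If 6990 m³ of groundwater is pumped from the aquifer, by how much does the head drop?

b = 147 ft = 44.81 m
S = Ss × b = 1.6 × 10^-5 m⁻¹ × 44.81 m = 7.169 × 10^-4
A = 0.338 mi² = 8.754 × 10^5 m²
Δh = ΔV / (S × A) = 6990 m³ / (7.169 × 10^-4 × 8.754 × 10^5 m²) = 11.14 m

Δh ≈ 11.1 m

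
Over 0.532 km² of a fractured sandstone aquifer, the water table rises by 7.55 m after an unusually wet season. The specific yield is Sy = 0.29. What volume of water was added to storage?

A = 0.532 km² = 5.32 × 10^5 m²
ΔV = Sy × A × Δh = 0.29 × 5.32 × 10^5 m² × 7.55 m = 1.165 × 10^6 m³

ΔV ≈ 1.16 × 10^6 m³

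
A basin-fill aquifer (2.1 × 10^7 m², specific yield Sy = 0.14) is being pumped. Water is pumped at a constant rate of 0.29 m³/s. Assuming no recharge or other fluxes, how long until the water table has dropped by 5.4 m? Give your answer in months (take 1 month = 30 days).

t ≈ 21.1 months

ΔV = Sy × A × Δh = 0.14 × 2.1 × 10^7 × 5.4 = 1.588 × 10^7 m³
Q = 0.29 m³/s = 25060 m³/d
t = ΔV / Q = 1.588 × 10^7 m³ / 25060 m³/d = 633.6 d
t = 633.6 d ≈ 21.12 months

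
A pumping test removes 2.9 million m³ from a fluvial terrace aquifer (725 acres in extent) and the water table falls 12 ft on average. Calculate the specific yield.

A = 725 acres = 2.934 × 10^6 m²
Δh = 12 ft = 3.658 m
ΔV = 2.9 million m³ = 2.9 × 10^6 m³
Sy = ΔV / (A × Δh) = 2.9 × 10^6 m³ / (2.934 × 10^6 m² × 3.658 m) = 0.2702

Sy ≈ 0.27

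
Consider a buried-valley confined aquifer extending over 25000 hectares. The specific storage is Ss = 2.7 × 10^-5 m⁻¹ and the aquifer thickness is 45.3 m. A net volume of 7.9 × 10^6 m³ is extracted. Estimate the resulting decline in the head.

S = Ss × b = 2.7 × 10^-5 m⁻¹ × 45.3 m = 1.223 × 10^-3
A = 25000 hectares = 2.5 × 10^8 m²
Δh = ΔV / (S × A) = 7.9 × 10^6 m³ / (0.001223 × 2.5 × 10^8 m²) = 25.84 m

Δh ≈ 25.8 m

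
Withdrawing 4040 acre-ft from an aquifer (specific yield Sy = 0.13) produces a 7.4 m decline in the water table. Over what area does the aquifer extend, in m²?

ΔV = 4040 acre-ft = 4.983 × 10^6 m³
A = ΔV / (Sy × Δh) = 4.983 × 10^6 / (0.13 × 7.4) = 5.18 × 10^6 m²

A ≈ 5.18 × 10^6 m²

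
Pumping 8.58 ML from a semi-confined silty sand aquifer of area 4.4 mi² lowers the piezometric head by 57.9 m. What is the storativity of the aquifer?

A = 4.4 mi² = 1.14 × 10^7 m²
ΔV = 8.58 ML = 8580 m³
S = ΔV / (A × Δh) = 8580 m³ / (1.14 × 10^7 m² × 57.9 m) = 1.3 × 10^-5

S ≈ 1.3 × 10^-5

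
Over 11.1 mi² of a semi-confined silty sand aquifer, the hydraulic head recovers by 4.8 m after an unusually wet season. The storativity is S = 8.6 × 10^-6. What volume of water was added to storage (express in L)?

ΔV ≈ 1.19 × 10^6 L

A = 11.1 mi² = 2.875 × 10^7 m²
ΔV = S × A × Δh = 8.6 × 10^-6 × 2.875 × 10^7 m² × 4.8 m = 1187 m³
ΔV = 1187 m³ = 1.187 × 10^6 L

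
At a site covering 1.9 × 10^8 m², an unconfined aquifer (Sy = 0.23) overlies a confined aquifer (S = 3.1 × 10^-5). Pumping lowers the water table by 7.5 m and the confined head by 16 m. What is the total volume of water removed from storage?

Unconfined: ΔV_u = Sy × A × Δh_u = 0.23 × 1.9 × 10^8 × 7.5 = 3.277 × 10^8 m³
Confined: ΔV_c = S × A × Δh_c = 3.1 × 10^-5 × 1.9 × 10^8 × 16 = 94240 m³
Total ΔV = 3.277 × 10^8 + 94240 = 3.278 × 10^8 m³

ΔV ≈ 3.28 × 10^8 m³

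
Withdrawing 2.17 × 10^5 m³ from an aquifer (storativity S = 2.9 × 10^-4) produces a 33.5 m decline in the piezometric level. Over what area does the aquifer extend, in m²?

A = ΔV / (S × Δh) = 2.17 × 10^5 / (2.9 × 10^-4 × 33.5) = 2.234 × 10^7 m²

A ≈ 2.23 × 10^7 m²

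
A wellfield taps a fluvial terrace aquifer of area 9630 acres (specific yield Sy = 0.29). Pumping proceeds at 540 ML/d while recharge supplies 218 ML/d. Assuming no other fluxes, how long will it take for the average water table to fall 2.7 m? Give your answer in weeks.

t ≈ 13.5 weeks

A = 9630 acres = 3.897 × 10^7 m²
ΔV = Sy × A × Δh = 0.29 × 3.897 × 10^7 × 2.7 = 3.051 × 10^7 m³
Net withdrawal = 540 − 218 = 322 ML/d = 3.22 × 10^5 m³/d
t = ΔV / Q = 3.051 × 10^7 m³ / 3.22 × 10^5 m³/d = 94.77 d
t = 94.77 d ≈ 13.54 weeks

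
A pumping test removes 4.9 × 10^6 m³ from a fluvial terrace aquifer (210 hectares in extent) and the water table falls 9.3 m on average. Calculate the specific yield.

A = 210 hectares = 2.1 × 10^6 m²
Sy = ΔV / (A × Δh) = 4.9 × 10^6 m³ / (2.1 × 10^6 m² × 9.3 m) = 0.2509

Sy ≈ 0.25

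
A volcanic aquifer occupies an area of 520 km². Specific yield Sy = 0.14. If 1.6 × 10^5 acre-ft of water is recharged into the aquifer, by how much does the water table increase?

Δh ≈ 2.71 m

A = 520 km² = 5.2 × 10^8 m²
ΔV = 1.6 × 10^5 acre-ft = 1.974 × 10^8 m³
Δh = ΔV / (Sy × A) = 1.974 × 10^8 m³ / (0.14 × 5.2 × 10^8 m²) = 2.711 m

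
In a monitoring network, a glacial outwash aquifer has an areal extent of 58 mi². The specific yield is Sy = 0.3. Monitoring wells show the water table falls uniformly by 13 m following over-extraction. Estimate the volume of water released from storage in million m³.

ΔV ≈ 586 million m³

A = 58 mi² = 1.502 × 10^8 m²
ΔV = Sy × A × Δh = 0.3 × 1.502 × 10^8 m² × 13 m = 5.859 × 10^8 m³
ΔV = 5.859 × 10^8 m³ = 585.9 million m³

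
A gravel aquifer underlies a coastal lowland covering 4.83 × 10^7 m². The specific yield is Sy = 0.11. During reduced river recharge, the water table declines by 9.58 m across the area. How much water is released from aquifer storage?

ΔV ≈ 5.09 × 10^7 m³

ΔV = Sy × A × Δh = 0.11 × 4.83 × 10^7 m² × 9.58 m = 5.09 × 10^7 m³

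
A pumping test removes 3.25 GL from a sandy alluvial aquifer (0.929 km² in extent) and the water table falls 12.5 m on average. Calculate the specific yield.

A = 0.929 km² = 9.29 × 10^5 m²
ΔV = 3.25 GL = 3.25 × 10^6 m³
Sy = ΔV / (A × Δh) = 3.25 × 10^6 m³ / (9.29 × 10^5 m² × 12.5 m) = 0.2799

Sy ≈ 0.28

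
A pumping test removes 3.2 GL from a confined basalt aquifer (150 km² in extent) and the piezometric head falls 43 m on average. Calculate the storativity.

A = 150 km² = 1.5 × 10^8 m²
ΔV = 3.2 GL = 3.2 × 10^6 m³
S = ΔV / (A × Δh) = 3.2 × 10^6 m³ / (1.5 × 10^8 m² × 43 m) = 4.961 × 10^-4

S ≈ 5 × 10^-4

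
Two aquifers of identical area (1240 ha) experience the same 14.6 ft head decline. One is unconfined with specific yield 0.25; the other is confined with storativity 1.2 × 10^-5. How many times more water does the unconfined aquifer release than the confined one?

A = 1240 ha = 1.24 × 10^7 m²
Δh = 14.6 ft = 4.45 m
Unconfined: ΔV_u = Sy × A × Δh = 0.25 × 1.24 × 10^7 × 4.45 = 1.38 × 10^7 m³
Confined: ΔV_c = S × A × Δh = 1.2 × 10^-5 × 1.24 × 10^7 × 4.45 = 662.2 m³
Ratio = ΔV_u / ΔV_c = Sy / S = 0.25 / 1.2 × 10^-5 = 20830

ΔV_u / ΔV_c ≈ 20800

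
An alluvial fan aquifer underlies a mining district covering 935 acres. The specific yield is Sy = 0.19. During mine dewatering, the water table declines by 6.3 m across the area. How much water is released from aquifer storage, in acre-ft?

ΔV ≈ 3670 acre-ft

A = 935 acres = 3.784 × 10^6 m²
ΔV = Sy × A × Δh = 0.19 × 3.784 × 10^6 m² × 6.3 m = 4.529 × 10^6 m³
ΔV = 4.529 × 10^6 m³ = 3672 acre-ft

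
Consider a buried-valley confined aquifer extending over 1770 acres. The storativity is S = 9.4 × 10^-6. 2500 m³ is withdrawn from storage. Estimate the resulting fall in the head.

Δh ≈ 37.1 m

A = 1770 acres = 7.163 × 10^6 m²
Δh = ΔV / (S × A) = 2500 m³ / (9.4 × 10^-6 × 7.163 × 10^6 m²) = 37.13 m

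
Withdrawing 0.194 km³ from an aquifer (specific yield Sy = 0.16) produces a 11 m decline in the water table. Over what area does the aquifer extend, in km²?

A ≈ 110 km²

ΔV = 0.194 km³ = 1.94 × 10^8 m³
A = ΔV / (Sy × Δh) = 1.94 × 10^8 / (0.16 × 11) = 1.102 × 10^8 m²
A = 1.102 × 10^8 m² = 110.2 km²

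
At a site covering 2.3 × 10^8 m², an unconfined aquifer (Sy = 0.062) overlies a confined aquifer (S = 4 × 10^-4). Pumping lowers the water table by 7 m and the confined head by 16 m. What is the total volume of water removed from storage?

ΔV ≈ 1.01 × 10^8 m³

Unconfined: ΔV_u = Sy × A × Δh_u = 0.062 × 2.3 × 10^8 × 7 = 9.982 × 10^7 m³
Confined: ΔV_c = S × A × Δh_c = 4 × 10^-4 × 2.3 × 10^8 × 16 = 1.472 × 10^6 m³
Total ΔV = 9.982 × 10^7 + 1.472 × 10^6 = 1.013 × 10^8 m³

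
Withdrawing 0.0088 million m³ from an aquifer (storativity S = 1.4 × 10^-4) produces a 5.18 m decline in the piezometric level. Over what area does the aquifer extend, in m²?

ΔV = 0.0088 million m³ = 8800 m³
A = ΔV / (S × Δh) = 8800 / (1.4 × 10^-4 × 5.18) = 1.213 × 10^7 m²

A ≈ 1.21 × 10^7 m²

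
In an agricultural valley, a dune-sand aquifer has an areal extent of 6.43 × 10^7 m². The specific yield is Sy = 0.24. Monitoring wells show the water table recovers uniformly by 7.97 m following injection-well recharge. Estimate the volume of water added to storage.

ΔV ≈ 1.23 × 10^8 m³

ΔV = Sy × A × Δh = 0.24 × 6.43 × 10^7 m² × 7.97 m = 1.23 × 10^8 m³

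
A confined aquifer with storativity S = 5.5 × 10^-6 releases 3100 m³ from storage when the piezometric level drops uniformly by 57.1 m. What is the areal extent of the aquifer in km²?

A = ΔV / (S × Δh) = 3100 / (5.5 × 10^-6 × 57.1) = 9.871 × 10^6 m²
A = 9.871 × 10^6 m² = 9.871 km²

A ≈ 9.87 km²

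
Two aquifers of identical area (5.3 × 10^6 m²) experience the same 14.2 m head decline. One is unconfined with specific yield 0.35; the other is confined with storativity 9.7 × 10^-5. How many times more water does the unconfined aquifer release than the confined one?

ΔV_u / ΔV_c ≈ 3610

Unconfined: ΔV_u = Sy × A × Δh = 0.35 × 5.3 × 10^6 × 14.2 = 2.634 × 10^7 m³
Confined: ΔV_c = S × A × Δh = 9.7 × 10^-5 × 5.3 × 10^6 × 14.2 = 7300 m³
Ratio = ΔV_u / ΔV_c = Sy / S = 0.35 / 9.7 × 10^-5 = 3608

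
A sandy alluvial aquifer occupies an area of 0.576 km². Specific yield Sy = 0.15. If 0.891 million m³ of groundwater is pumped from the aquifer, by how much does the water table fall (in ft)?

Δh ≈ 33.8 ft

A = 0.576 km² = 5.76 × 10^5 m²
ΔV = 0.891 million m³ = 8.91 × 10^5 m³
Δh = ΔV / (Sy × A) = 8.91 × 10^5 m³ / (0.15 × 5.76 × 10^5 m²) = 10.31 m
Δh = 10.31 m = 33.83 ft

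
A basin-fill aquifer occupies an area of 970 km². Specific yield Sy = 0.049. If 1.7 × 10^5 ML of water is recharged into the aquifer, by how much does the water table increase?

A = 970 km² = 9.7 × 10^8 m²
ΔV = 1.7 × 10^5 ML = 1.7 × 10^8 m³
Δh = ΔV / (Sy × A) = 1.7 × 10^8 m³ / (0.049 × 9.7 × 10^8 m²) = 3.577 m

Δh ≈ 3.58 m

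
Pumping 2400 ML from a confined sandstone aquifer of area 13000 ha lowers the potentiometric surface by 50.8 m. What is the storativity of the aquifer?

S ≈ 3.6 × 10^-4

A = 13000 ha = 1.3 × 10^8 m²
ΔV = 2400 ML = 2.4 × 10^6 m³
S = ΔV / (A × Δh) = 2.4 × 10^6 m³ / (1.3 × 10^8 m² × 50.8 m) = 3.634 × 10^-4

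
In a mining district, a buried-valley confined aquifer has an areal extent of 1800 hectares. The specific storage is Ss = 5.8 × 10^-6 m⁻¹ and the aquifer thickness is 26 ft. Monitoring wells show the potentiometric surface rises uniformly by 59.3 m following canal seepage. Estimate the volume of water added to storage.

ΔV ≈ 49100 m³

b = 26 ft = 7.925 m
S = Ss × b = 5.8 × 10^-6 m⁻¹ × 7.925 m = 4.596 × 10^-5
A = 1800 hectares = 1.8 × 10^7 m²
ΔV = S × A × Δh = 4.596 × 10^-5 × 1.8 × 10^7 m² × 59.3 m = 49060 m³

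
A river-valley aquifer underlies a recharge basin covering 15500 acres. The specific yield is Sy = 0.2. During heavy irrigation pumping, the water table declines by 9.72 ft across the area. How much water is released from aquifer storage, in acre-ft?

A = 15500 acres = 6.273 × 10^7 m²
Δh = 9.72 ft = 2.963 m
ΔV = Sy × A × Δh = 0.2 × 6.273 × 10^7 m² × 2.963 m = 3.717 × 10^7 m³
ΔV = 3.717 × 10^7 m³ = 30130 acre-ft

ΔV ≈ 30100 acre-ft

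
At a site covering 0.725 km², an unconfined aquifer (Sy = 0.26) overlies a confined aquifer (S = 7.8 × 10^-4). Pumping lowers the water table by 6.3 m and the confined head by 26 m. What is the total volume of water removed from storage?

A = 0.725 km² = 7.25 × 10^5 m²
Unconfined: ΔV_u = Sy × A × Δh_u = 0.26 × 7.25 × 10^5 × 6.3 = 1.188 × 10^6 m³
Confined: ΔV_c = S × A × Δh_c = 7.8 × 10^-4 × 7.25 × 10^5 × 26 = 14700 m³
Total ΔV = 1.188 × 10^6 + 14700 = 1.202 × 10^6 m³

ΔV ≈ 1.2 × 10^6 m³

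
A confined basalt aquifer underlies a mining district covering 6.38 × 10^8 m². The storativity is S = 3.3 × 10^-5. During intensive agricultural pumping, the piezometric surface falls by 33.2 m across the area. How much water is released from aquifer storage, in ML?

ΔV ≈ 699 ML

ΔV = S × A × Δh = 3.3 × 10^-5 × 6.38 × 10^8 m² × 33.2 m = 6.99 × 10^5 m³
ΔV = 6.99 × 10^5 m³ = 699 ML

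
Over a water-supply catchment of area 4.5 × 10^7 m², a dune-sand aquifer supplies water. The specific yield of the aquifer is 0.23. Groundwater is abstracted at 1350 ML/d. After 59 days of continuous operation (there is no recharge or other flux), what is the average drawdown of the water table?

Q = 1350 ML/d = 1.35 × 10^6 m³/d
ΔV = Q × t = 1.35 × 10^6 m³/d × 59 d = 7.965 × 10^7 m³
Δh = ΔV / (Sy × A) = 7.965 × 10^7 / (0.23 × 4.5 × 10^7) = 7.696 m

Δh ≈ 7.7 m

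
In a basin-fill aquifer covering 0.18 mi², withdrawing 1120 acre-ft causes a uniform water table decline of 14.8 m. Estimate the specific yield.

A = 0.18 mi² = 4.662 × 10^5 m²
ΔV = 1120 acre-ft = 1.381 × 10^6 m³
Sy = ΔV / (A × Δh) = 1.381 × 10^6 m³ / (4.662 × 10^5 m² × 14.8 m) = 0.2002

Sy ≈ 0.2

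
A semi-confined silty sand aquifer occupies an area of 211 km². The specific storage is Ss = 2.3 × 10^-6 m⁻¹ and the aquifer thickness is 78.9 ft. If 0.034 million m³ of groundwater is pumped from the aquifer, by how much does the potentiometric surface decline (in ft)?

Δh ≈ 9.56 ft

b = 78.9 ft = 24.05 m
S = Ss × b = 2.3 × 10^-6 m⁻¹ × 24.05 m = 5.531 × 10^-5
A = 211 km² = 2.11 × 10^8 m²
ΔV = 0.034 million m³ = 34000 m³
Δh = ΔV / (S × A) = 34000 m³ / (5.531 × 10^-5 × 2.11 × 10^8 m²) = 2.913 m
Δh = 2.913 m = 9.558 ft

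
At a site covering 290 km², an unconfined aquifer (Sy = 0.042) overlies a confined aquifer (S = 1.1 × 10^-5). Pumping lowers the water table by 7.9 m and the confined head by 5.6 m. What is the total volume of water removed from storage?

A = 290 km² = 2.9 × 10^8 m²
Unconfined: ΔV_u = Sy × A × Δh_u = 0.042 × 2.9 × 10^8 × 7.9 = 9.622 × 10^7 m³
Confined: ΔV_c = S × A × Δh_c = 1.1 × 10^-5 × 2.9 × 10^8 × 5.6 = 17860 m³
Total ΔV = 9.622 × 10^7 + 17860 = 9.624 × 10^7 m³

ΔV ≈ 9.62 × 10^7 m³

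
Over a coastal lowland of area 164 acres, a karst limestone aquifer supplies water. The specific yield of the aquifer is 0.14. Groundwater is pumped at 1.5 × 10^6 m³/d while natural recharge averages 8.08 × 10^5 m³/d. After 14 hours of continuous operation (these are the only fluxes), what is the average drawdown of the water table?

Δh ≈ 4.34 m

A = 164 acres = 6.637 × 10^5 m²
Net abstraction = 1.5 × 10^6 − 8.08 × 10^5 = 6.92 × 10^5 m³/d
t = 14 hours = 0.5833 d
ΔV = Q × t = 6.92 × 10^5 m³/d × 0.5833 d = 4.037 × 10^5 m³
Δh = ΔV / (Sy × A) = 4.037 × 10^5 / (0.14 × 6.637 × 10^5) = 4.344 m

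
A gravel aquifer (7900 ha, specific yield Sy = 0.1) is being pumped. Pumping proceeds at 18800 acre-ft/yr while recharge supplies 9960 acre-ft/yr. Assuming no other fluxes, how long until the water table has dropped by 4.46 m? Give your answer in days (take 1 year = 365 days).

A = 7900 ha = 7.9 × 10^7 m²
ΔV = Sy × A × Δh = 0.1 × 7.9 × 10^7 × 4.46 = 3.523 × 10^7 m³
Net withdrawal = 18800 − 9960 = 8840 acre-ft/yr = 29870 m³/d
t = ΔV / Q = 3.523 × 10^7 m³ / 29870 m³/d = 1179 d

t ≈ 1180 days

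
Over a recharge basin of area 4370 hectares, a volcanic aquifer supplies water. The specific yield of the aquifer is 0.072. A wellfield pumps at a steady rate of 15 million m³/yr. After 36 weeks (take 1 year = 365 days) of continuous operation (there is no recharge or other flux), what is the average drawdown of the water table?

Δh ≈ 3.29 m

A = 4370 hectares = 4.37 × 10^7 m²
Q = 15 million m³/yr = 41100 m³/d
t = 36 weeks = 252 d
ΔV = Q × t = 41100 m³/d × 252 d = 1.036 × 10^7 m³
Δh = ΔV / (Sy × A) = 1.036 × 10^7 / (0.072 × 4.37 × 10^7) = 3.291 m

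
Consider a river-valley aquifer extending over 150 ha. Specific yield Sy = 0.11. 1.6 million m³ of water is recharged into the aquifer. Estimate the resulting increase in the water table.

A = 150 ha = 1.5 × 10^6 m²
ΔV = 1.6 million m³ = 1.6 × 10^6 m³
Δh = ΔV / (Sy × A) = 1.6 × 10^6 m³ / (0.11 × 1.5 × 10^6 m²) = 9.697 m

Δh ≈ 9.7 m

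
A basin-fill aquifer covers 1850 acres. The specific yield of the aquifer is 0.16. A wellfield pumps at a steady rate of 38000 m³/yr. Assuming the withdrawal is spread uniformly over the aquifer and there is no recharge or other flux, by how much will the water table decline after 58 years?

Δh ≈ 1.84 m

A = 1850 acres = 7.487 × 10^6 m²
Q = 38000 m³/yr = 104.1 m³/d
t = 58 years = 21170 d
ΔV = Q × t = 104.1 m³/d × 21170 d = 2.204 × 10^6 m³
Δh = ΔV / (Sy × A) = 2.204 × 10^6 / (0.16 × 7.487 × 10^6) = 1.84 m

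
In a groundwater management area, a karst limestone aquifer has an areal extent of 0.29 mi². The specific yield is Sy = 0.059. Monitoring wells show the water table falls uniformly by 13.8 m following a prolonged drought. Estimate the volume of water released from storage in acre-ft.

ΔV ≈ 496 acre-ft

A = 0.29 mi² = 7.511 × 10^5 m²
ΔV = Sy × A × Δh = 0.059 × 7.511 × 10^5 m² × 13.8 m = 6.115 × 10^5 m³
ΔV = 6.115 × 10^5 m³ = 495.8 acre-ft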